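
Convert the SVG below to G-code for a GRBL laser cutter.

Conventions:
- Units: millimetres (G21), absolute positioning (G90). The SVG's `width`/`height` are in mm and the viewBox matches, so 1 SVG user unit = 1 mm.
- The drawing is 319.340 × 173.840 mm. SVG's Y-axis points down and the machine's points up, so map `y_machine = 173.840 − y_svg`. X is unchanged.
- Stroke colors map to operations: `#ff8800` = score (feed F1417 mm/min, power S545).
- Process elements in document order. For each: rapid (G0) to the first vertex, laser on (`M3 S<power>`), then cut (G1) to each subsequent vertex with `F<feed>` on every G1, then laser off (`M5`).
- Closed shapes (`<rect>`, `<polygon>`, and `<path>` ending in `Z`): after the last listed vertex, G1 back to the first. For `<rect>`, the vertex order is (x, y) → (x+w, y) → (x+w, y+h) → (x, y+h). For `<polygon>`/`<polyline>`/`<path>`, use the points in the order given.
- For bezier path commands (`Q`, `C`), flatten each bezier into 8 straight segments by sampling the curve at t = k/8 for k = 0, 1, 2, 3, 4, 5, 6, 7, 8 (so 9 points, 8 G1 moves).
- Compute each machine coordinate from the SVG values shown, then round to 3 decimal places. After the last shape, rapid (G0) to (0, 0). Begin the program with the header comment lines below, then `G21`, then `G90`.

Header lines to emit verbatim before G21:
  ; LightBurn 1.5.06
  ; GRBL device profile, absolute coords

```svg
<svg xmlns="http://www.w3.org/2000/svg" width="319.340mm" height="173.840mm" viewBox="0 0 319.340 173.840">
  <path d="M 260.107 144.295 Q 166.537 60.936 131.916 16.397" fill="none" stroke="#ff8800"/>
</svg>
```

Since the viewBox matches the mm dimensions, user units are millimetres directly. The only transform is the Y-flip y_m = 173.840 − y_svg.

Shape 1 is a quadratic bezier drawn with `<path>`. Its stroke #ff8800 means score at S545, F1417. After flipping Y the toolpath is (260.107,29.545) → (237.636,49.778) → (217.006,68.798) → (198.219,86.605) → (181.274,103.199) → (166.171,118.580) → (152.911,132.747) → (141.492,145.702) → (131.916,157.443).

; LightBurn 1.5.06
; GRBL device profile, absolute coords
G21
G90
G0 X260.107 Y29.545
M3 S545
G1 X237.636 Y49.778 F1417
G1 X217.006 Y68.798 F1417
G1 X198.219 Y86.605 F1417
G1 X181.274 Y103.199 F1417
G1 X166.171 Y118.580 F1417
G1 X152.911 Y132.747 F1417
G1 X141.492 Y145.702 F1417
G1 X131.916 Y157.443 F1417
M5
G0 X0.000 Y0.000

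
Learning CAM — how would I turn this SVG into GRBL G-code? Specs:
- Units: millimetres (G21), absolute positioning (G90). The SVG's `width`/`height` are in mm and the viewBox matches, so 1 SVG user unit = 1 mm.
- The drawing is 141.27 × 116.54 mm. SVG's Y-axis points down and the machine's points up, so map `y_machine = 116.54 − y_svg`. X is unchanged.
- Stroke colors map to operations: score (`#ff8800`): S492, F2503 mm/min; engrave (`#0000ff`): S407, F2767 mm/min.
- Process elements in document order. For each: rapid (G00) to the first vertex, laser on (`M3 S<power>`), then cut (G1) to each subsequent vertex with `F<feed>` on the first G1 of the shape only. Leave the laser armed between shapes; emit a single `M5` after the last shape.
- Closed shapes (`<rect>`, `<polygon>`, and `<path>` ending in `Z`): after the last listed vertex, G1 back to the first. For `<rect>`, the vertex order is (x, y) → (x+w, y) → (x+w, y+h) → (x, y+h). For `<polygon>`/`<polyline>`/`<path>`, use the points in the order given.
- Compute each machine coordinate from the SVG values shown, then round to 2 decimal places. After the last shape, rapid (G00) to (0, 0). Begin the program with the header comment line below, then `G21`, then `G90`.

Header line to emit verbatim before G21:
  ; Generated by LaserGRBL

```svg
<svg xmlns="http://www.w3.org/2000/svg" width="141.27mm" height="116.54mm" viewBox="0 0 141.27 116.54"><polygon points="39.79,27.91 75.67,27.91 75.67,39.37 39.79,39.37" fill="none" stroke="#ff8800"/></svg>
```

viewBox `0 0 141.27 116.54` with mm width/height → 1 unit = 1 mm. Flip: y_m = 116.54 − y_svg.

**Shape 1** — `<polygon>` rectangle, stroke `#ff8800` → score (S492, F2503). Machine vertices: (39.79,88.63) → (75.67,88.63) → (75.67,77.17) → (39.79,77.17) → (39.79,88.63). Closed: final G1 returns to the first vertex.

; Generated by LaserGRBL
G21
G90
G00 X39.79 Y88.63
M3 S492
G1 X75.67 Y88.63 F2503
G1 X75.67 Y77.17
G1 X39.79 Y77.17
G1 X39.79 Y88.63
M5
G00 X0.00 Y0.00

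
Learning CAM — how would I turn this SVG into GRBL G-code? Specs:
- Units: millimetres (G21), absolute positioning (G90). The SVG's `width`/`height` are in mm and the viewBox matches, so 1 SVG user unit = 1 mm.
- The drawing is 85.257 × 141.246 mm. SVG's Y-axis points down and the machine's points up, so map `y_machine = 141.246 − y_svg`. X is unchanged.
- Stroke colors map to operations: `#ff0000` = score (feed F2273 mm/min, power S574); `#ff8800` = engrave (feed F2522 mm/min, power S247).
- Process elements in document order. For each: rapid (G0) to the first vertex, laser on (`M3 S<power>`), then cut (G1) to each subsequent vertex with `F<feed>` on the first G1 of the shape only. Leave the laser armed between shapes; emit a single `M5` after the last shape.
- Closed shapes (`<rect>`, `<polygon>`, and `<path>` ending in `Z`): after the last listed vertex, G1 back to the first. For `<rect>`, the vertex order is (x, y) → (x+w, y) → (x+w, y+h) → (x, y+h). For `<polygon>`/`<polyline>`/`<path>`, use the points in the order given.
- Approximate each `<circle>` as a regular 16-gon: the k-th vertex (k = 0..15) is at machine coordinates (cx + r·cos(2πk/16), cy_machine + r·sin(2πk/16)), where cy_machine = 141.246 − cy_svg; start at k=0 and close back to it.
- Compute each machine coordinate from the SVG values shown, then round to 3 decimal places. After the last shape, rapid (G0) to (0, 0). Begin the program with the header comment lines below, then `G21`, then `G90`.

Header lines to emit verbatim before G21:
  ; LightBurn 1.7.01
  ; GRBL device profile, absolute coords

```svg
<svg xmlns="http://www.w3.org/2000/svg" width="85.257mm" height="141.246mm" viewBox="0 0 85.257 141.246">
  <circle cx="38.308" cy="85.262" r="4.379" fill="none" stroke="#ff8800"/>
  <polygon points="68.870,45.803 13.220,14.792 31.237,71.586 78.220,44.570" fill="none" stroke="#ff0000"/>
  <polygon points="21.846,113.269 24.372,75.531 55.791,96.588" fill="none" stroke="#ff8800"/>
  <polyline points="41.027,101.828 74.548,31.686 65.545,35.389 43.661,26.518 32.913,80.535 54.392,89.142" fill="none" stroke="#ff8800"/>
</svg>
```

; LightBurn 1.7.01
; GRBL device profile, absolute coords
G21
G90
G0 X42.687 Y55.984
M3 S247
G1 X42.354 Y57.660 F2522
G1 X41.404 Y59.080
G1 X39.984 Y60.030
G1 X38.308 Y60.363
G1 X36.632 Y60.030
G1 X35.212 Y59.080
G1 X34.262 Y57.660
G1 X33.929 Y55.984
G1 X34.262 Y54.308
G1 X35.212 Y52.888
G1 X36.632 Y51.938
G1 X38.308 Y51.605
G1 X39.984 Y51.938
G1 X41.404 Y52.888
G1 X42.354 Y54.308
G1 X42.687 Y55.984
G0 X68.870 Y95.443
M3 S574
G1 X13.220 Y126.454 F2273
G1 X31.237 Y69.660
G1 X78.220 Y96.676
G1 X68.870 Y95.443
G0 X21.846 Y27.977
M3 S247
G1 X24.372 Y65.715 F2522
G1 X55.791 Y44.658
G1 X21.846 Y27.977
G0 X41.027 Y39.418
M3 S247
G1 X74.548 Y109.560 F2522
G1 X65.545 Y105.857
G1 X43.661 Y114.728
G1 X32.913 Y60.711
G1 X54.392 Y52.104
M5
G0 X0.000 Y0.000

Since the viewBox matches the mm dimensions, user units are millimetres directly. The only transform is the Y-flip y_m = 141.246 − y_svg.

Shape 1 is a circle drawn with `<circle>`. Its stroke #ff8800 means engrave at S247, F2522. After flipping Y the toolpath is (42.687,55.984) → (42.354,57.660) → (41.404,59.080) → (39.984,60.030) → (38.308,60.363) → (36.632,60.030) → (35.212,59.080) → (34.262,57.660) → (33.929,55.984) → (34.262,54.308) → (35.212,52.888) → (36.632,51.938) → (38.308,51.605) → (39.984,51.938) → (41.404,52.888) → (42.354,54.308) → (42.687,55.984), returning to the start.

Shape 2 is a closed polygon drawn with `<polygon>`. Its stroke #ff0000 means score at S574, F2273. After flipping Y the toolpath is (68.870,95.443) → (13.220,126.454) → (31.237,69.660) → (78.220,96.676) → (68.870,95.443), returning to the start.

Shape 3 is a regular polygon drawn with `<polygon>`. Its stroke #ff8800 means engrave at S247, F2522. After flipping Y the toolpath is (21.846,27.977) → (24.372,65.715) → (55.791,44.658) → (21.846,27.977), returning to the start.

Shape 4 is a open polyline drawn with `<polyline>`. Its stroke #ff8800 means engrave at S247, F2522. After flipping Y the toolpath is (41.027,39.418) → (74.548,109.560) → (65.545,105.857) → (43.661,114.728) → (32.913,60.711) → (54.392,52.104).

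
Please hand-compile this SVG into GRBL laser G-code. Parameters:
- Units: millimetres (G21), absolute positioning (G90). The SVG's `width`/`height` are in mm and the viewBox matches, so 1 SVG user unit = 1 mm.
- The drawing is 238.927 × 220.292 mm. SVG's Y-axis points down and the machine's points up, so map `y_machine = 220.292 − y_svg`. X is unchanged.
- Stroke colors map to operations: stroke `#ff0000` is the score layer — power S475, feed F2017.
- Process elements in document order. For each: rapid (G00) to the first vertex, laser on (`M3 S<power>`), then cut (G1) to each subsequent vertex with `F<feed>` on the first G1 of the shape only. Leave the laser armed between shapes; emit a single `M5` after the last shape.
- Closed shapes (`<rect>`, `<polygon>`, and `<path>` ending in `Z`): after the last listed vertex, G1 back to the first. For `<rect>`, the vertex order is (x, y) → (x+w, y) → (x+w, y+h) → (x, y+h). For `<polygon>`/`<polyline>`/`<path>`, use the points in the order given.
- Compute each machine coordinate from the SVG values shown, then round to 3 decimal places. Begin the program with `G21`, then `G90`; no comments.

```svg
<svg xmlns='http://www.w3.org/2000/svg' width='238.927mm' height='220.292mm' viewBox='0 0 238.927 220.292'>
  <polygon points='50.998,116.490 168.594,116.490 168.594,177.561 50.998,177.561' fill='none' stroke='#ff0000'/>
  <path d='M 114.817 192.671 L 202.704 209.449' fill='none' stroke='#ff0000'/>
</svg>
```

G21
G90
G00 X50.998 Y103.802
M3 S475
G1 X168.594 Y103.802 F2017
G1 X168.594 Y42.731
G1 X50.998 Y42.731
G1 X50.998 Y103.802
G00 X114.817 Y27.621
M3 S475
G1 X202.704 Y10.843 F2017
M5

1 u = 1 mm; y_m = 220.292 − y.

[1] `<polygon>` rectangle, #ff0000→score S475 F2017: (50.998,103.802) → (168.594,103.802) → (168.594,42.731) → (50.998,42.731) → (50.998,103.802) (closed)

[2] `<path>` line segment, #ff0000→score S475 F2017: (114.817,27.621) → (202.704,10.843)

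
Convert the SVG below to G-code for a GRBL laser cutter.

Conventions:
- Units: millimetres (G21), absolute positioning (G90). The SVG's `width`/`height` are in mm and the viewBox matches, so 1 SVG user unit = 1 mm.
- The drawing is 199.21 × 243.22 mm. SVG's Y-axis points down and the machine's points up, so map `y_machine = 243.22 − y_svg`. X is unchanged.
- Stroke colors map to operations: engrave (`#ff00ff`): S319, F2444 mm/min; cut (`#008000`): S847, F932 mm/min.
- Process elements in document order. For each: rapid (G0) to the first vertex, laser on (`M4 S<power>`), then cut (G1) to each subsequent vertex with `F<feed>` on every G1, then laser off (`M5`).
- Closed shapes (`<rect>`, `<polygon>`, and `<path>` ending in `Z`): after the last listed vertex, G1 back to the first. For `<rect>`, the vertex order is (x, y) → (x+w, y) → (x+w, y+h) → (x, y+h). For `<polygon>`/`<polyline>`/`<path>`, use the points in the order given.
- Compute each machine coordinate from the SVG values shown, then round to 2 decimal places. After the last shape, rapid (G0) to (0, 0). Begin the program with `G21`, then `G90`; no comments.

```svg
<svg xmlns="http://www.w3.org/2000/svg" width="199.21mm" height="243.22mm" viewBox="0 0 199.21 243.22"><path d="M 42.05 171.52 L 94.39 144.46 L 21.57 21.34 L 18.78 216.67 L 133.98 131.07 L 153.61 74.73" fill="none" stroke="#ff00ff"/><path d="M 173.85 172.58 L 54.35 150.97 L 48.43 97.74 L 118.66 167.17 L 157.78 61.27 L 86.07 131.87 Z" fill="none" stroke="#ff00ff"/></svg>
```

G21
G90
G0 X42.05 Y71.70
M4 S319
G1 X94.39 Y98.76 F2444
G1 X21.57 Y221.88 F2444
G1 X18.78 Y26.55 F2444
G1 X133.98 Y112.15 F2444
G1 X153.61 Y168.49 F2444
M5
G0 X173.85 Y70.64
M4 S319
G1 X54.35 Y92.25 F2444
G1 X48.43 Y145.48 F2444
G1 X118.66 Y76.05 F2444
G1 X157.78 Y181.95 F2444
G1 X86.07 Y111.35 F2444
G1 X173.85 Y70.64 F2444
M5
G0 X0.00 Y0.00

1 u = 1 mm; y_m = 243.22 − y.

[1] `<path>` open polyline, #ff00ff→engrave S319 F2444: (42.05,71.70) → (94.39,98.76) → (21.57,221.88) → (18.78,26.55) → (133.98,112.15) → (153.61,168.49)

[2] `<path>` closed polygon, #ff00ff→engrave S319 F2444: (173.85,70.64) → (54.35,92.25) → (48.43,145.48) → (118.66,76.05) → (157.78,181.95) → (86.07,111.35) → (173.85,70.64) (closed)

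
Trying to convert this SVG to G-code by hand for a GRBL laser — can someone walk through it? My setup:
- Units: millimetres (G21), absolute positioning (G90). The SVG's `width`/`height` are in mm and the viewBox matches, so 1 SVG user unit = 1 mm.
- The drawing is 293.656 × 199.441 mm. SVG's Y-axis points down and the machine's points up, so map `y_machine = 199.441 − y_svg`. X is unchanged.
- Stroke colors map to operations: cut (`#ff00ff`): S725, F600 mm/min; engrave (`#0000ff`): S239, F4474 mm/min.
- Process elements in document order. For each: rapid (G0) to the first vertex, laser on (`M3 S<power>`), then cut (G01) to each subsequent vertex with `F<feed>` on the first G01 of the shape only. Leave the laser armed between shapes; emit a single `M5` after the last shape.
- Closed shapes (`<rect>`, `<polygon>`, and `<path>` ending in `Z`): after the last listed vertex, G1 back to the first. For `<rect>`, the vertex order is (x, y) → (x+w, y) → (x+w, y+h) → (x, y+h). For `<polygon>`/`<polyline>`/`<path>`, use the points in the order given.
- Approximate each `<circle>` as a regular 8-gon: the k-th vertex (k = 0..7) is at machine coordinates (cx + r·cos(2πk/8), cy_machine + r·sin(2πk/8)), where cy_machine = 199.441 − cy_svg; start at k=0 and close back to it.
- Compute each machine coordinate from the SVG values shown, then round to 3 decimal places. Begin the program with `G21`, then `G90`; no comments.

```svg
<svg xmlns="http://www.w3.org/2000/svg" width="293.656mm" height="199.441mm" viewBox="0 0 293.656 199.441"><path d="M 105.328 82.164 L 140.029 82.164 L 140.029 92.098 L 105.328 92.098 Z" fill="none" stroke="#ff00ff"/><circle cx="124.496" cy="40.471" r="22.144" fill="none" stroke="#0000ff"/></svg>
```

Since the viewBox matches the mm dimensions, user units are millimetres directly. The only transform is the Y-flip y_m = 199.441 − y_svg.

Shape 1 is a rectangle drawn with `<path>`. Its stroke #ff00ff means cut at S725, F600. After flipping Y the toolpath is (105.328,117.277) → (140.029,117.277) → (140.029,107.343) → (105.328,107.343) → (105.328,117.277), returning to the start.

Shape 2 is a circle drawn with `<circle>`. Its stroke #0000ff means engrave at S239, F4474. After flipping Y the toolpath is (146.640,158.970) → (140.154,174.628) → (124.496,181.114) → (108.838,174.628) → (102.352,158.970) → (108.838,143.312) → (124.496,136.826) → (140.154,143.312) → (146.640,158.970), returning to the start.

G21
G90
G0 X105.328 Y117.277
M3 S725
G01 X140.029 Y117.277 F600
G01 X140.029 Y107.343
G01 X105.328 Y107.343
G01 X105.328 Y117.277
G0 X146.640 Y158.970
M3 S239
G01 X140.154 Y174.628 F4474
G01 X124.496 Y181.114
G01 X108.838 Y174.628
G01 X102.352 Y158.970
G01 X108.838 Y143.312
G01 X124.496 Y136.826
G01 X140.154 Y143.312
G01 X146.640 Y158.970
M5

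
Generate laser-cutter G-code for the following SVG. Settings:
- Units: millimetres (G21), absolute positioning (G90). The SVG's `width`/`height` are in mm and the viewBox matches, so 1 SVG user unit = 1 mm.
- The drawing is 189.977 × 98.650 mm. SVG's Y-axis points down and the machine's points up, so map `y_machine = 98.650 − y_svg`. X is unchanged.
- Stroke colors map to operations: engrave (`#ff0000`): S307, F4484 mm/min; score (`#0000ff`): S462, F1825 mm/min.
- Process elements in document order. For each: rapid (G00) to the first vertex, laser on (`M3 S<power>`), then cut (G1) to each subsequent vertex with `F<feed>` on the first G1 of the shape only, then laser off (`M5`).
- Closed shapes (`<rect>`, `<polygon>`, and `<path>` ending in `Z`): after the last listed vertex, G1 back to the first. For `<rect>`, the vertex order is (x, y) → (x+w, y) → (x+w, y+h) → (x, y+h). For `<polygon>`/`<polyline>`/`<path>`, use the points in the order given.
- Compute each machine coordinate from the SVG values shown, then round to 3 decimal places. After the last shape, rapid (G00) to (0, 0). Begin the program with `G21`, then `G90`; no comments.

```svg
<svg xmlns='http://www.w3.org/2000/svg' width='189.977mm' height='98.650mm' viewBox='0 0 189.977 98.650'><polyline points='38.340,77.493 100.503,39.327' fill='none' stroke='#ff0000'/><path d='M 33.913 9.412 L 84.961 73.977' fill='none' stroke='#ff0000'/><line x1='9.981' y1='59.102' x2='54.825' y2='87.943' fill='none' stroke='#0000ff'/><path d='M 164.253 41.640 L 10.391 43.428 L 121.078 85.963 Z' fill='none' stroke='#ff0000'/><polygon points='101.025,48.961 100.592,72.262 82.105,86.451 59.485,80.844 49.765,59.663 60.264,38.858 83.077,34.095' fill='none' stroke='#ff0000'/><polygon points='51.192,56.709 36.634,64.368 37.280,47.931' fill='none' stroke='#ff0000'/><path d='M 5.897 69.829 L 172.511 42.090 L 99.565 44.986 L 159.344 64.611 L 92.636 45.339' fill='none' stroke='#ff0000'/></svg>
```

1 u = 1 mm; y_m = 98.650 − y.

[1] `<polyline>` line segment, #ff0000→engrave S307 F4484: (38.340,21.157) → (100.503,59.323)

[2] `<path>` line segment, #ff0000→engrave S307 F4484: (33.913,89.238) → (84.961,24.673)

[3] `<line>` line segment, #0000ff→score S462 F1825: (9.981,39.548) → (54.825,10.707)

[4] `<path>` closed polygon, #ff0000→engrave S307 F4484: (164.253,57.010) → (10.391,55.222) → (121.078,12.687) → (164.253,57.010) (closed)

[5] `<polygon>` regular polygon, #ff0000→engrave S307 F4484: (101.025,49.689) → (100.592,26.388) → (82.105,12.199) → (59.485,17.806) → (49.765,38.987) → (60.264,59.792) → (83.077,64.555) → (101.025,49.689) (closed)

[6] `<polygon>` regular polygon, #ff0000→engrave S307 F4484: (51.192,41.941) → (36.634,34.282) → (37.280,50.719) → (51.192,41.941) (closed)

[7] `<path>` open polyline, #ff0000→engrave S307 F4484: (5.897,28.821) → (172.511,56.560) → (99.565,53.664) → (159.344,34.039) → (92.636,53.311)

G21
G90
G00 X38.340 Y21.157
M3 S307
G1 X100.503 Y59.323 F4484
M5
G00 X33.913 Y89.238
M3 S307
G1 X84.961 Y24.673 F4484
M5
G00 X9.981 Y39.548
M3 S462
G1 X54.825 Y10.707 F1825
M5
G00 X164.253 Y57.010
M3 S307
G1 X10.391 Y55.222 F4484
G1 X121.078 Y12.687
G1 X164.253 Y57.010
M5
G00 X101.025 Y49.689
M3 S307
G1 X100.592 Y26.388 F4484
G1 X82.105 Y12.199
G1 X59.485 Y17.806
G1 X49.765 Y38.987
G1 X60.264 Y59.792
G1 X83.077 Y64.555
G1 X101.025 Y49.689
M5
G00 X51.192 Y41.941
M3 S307
G1 X36.634 Y34.282 F4484
G1 X37.280 Y50.719
G1 X51.192 Y41.941
M5
G00 X5.897 Y28.821
M3 S307
G1 X172.511 Y56.560 F4484
G1 X99.565 Y53.664
G1 X159.344 Y34.039
G1 X92.636 Y53.311
M5
G00 X0.000 Y0.000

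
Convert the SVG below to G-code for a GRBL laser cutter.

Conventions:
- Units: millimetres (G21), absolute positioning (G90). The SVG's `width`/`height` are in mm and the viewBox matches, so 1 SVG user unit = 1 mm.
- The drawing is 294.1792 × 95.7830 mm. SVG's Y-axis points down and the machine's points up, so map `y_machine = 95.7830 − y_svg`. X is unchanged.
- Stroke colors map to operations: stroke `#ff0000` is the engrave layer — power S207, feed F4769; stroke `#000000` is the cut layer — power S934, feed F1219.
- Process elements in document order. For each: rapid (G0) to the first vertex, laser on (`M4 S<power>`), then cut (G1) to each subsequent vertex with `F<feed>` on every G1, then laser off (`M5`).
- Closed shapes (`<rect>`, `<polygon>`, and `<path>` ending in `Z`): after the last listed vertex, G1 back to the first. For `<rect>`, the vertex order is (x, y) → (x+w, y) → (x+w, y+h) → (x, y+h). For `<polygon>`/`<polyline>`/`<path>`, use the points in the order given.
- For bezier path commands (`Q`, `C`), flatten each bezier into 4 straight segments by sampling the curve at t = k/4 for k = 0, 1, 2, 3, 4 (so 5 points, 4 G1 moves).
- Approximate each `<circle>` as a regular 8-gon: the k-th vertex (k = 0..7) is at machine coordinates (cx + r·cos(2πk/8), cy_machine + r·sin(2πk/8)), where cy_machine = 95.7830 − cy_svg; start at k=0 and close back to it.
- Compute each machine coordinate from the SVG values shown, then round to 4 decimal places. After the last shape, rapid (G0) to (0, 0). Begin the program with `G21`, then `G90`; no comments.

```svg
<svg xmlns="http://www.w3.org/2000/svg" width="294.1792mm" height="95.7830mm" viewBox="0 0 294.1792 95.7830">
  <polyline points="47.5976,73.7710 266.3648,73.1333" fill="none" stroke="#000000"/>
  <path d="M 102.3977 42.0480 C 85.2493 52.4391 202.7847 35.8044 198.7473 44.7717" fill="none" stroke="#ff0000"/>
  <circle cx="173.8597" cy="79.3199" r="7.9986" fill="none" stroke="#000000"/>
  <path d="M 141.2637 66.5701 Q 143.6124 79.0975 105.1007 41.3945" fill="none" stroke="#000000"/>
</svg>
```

viewBox `0 0 294.1792 95.7830` with mm width/height → 1 unit = 1 mm. Flip: y_m = 95.7830 − y_svg.

**Shape 1** — `<polyline>` line segment, stroke `#000000` → cut (S934, F1219). Machine vertices: (47.5976,22.0120) → (266.3648,22.6497). Open path.

**Shape 2** — `<path>` cubic bezier, stroke `#ff0000` → engrave (S207, F4769). Control points (SVG): P0=(102.3977,42.0480), P1=(85.2493,52.4391), P2=(202.7847,35.8044), P3=(198.7473,44.7717); sampled at t=k/4. Machine vertices: (102.3977,53.7350) → (110.7856,50.1867) → (145.6559,51.8392) → (182.9845,53.7587) → (198.7473,51.0113). Open path.

**Shape 3** — `<circle>` circle, stroke `#000000` → cut (S934, F1219). Machine vertices: (181.8583,16.4631) → (179.5156,22.1190) → (173.8597,24.4617) → (168.2038,22.1190) → (165.8611,16.4631) → (168.2038,10.8072) → (173.8597,8.4645) → (179.5156,10.8072) → (181.8583,16.4631). Closed: final G1 returns to the first vertex.

**Shape 4** — `<path>` quadratic bezier, stroke `#000000` → cut (S934, F1219). Control points (SVG): P0=(141.2637,66.5701), P1=(143.6124,79.0975), P2=(105.1007,41.3945); sampled at t=k/4. Machine vertices: (141.2637,29.2129) → (139.8843,26.0886) → (133.3973,29.2431) → (121.8028,38.6764) → (105.1007,54.3885). Open path.

G21
G90
G0 X47.5976 Y22.0120
M4 S934
G1 X266.3648 Y22.6497 F1219
M5
G0 X102.3977 Y53.7350
M4 S207
G1 X110.7856 Y50.1867 F4769
G1 X145.6559 Y51.8392 F4769
G1 X182.9845 Y53.7587 F4769
G1 X198.7473 Y51.0113 F4769
M5
G0 X181.8583 Y16.4631
M4 S934
G1 X179.5156 Y22.1190 F1219
G1 X173.8597 Y24.4617 F1219
G1 X168.2038 Y22.1190 F1219
G1 X165.8611 Y16.4631 F1219
G1 X168.2038 Y10.8072 F1219
G1 X173.8597 Y8.4645 F1219
G1 X179.5156 Y10.8072 F1219
G1 X181.8583 Y16.4631 F1219
M5
G0 X141.2637 Y29.2129
M4 S934
G1 X139.8843 Y26.0886 F1219
G1 X133.3973 Y29.2431 F1219
G1 X121.8028 Y38.6764 F1219
G1 X105.1007 Y54.3885 F1219
M5
G0 X0.0000 Y0.0000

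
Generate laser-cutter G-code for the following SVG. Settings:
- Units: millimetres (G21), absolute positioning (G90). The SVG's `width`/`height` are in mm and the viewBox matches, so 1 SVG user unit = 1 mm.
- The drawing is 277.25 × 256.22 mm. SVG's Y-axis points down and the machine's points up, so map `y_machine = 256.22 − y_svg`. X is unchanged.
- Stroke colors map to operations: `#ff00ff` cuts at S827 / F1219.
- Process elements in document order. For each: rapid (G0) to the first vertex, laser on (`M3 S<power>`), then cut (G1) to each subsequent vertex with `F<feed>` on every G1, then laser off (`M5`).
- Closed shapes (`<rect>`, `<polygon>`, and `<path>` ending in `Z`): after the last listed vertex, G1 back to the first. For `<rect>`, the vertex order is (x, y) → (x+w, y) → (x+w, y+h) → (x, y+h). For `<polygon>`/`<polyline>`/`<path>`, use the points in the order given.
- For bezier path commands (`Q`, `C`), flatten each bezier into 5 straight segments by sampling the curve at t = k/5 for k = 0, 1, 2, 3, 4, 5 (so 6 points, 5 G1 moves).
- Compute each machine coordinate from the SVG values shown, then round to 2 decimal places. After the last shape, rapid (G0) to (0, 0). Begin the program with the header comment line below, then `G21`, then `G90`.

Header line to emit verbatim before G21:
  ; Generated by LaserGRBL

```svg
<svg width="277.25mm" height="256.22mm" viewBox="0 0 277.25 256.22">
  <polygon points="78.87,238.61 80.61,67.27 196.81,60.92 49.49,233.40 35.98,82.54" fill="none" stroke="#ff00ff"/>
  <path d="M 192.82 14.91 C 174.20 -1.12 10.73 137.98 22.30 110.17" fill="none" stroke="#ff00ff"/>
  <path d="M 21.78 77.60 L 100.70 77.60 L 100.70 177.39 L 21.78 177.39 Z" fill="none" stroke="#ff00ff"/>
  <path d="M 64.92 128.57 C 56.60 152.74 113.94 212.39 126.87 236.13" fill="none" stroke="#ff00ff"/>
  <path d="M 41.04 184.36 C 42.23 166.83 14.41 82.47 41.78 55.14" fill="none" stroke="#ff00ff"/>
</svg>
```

; Generated by LaserGRBL
G21
G90
G0 X78.87 Y17.61
M3 S827
G1 X80.61 Y188.95 F1219
G1 X196.81 Y195.30 F1219
G1 X49.49 Y22.82 F1219
G1 X35.98 Y173.68 F1219
G1 X78.87 Y17.61 F1219
M5
G0 X192.82 Y241.31
M3 S827
G1 X166.83 Y234.89 F1219
G1 X121.42 Y206.69 F1219
G1 X71.96 Y172.18 F1219
G1 X33.80 Y146.82 F1219
G1 X22.30 Y146.05 F1219
M5
G0 X21.78 Y178.62
M3 S827
G1 X100.70 Y178.62 F1219
G1 X100.70 Y78.83 F1219
G1 X21.78 Y78.83 F1219
G1 X21.78 Y178.62 F1219
M5
G0 X64.92 Y127.65
M3 S827
G1 X66.93 Y109.46 F1219
G1 X79.41 Y86.18 F1219
G1 X97.08 Y61.25 F1219
G1 X114.66 Y38.07 F1219
G1 X126.87 Y20.09 F1219
M5
G0 X41.04 Y71.86
M3 S827
G1 X38.95 Y89.41 F1219
G1 X33.93 Y117.05 F1219
G1 X30.04 Y148.84 F1219
G1 X31.31 Y178.83 F1219
G1 X41.78 Y201.08 F1219
M5
G0 X0.00 Y0.00

Since the viewBox matches the mm dimensions, user units are millimetres directly. The only transform is the Y-flip y_m = 256.22 − y_svg.

Shape 1 is a closed polygon drawn with `<polygon>`. Its stroke #ff00ff means cut at S827, F1219. After flipping Y the toolpath is (78.87,17.61) → (80.61,188.95) → (196.81,195.30) → (49.49,22.82) → (35.98,173.68) → (78.87,17.61), returning to the start.

Shape 2 is a cubic bezier drawn with `<path>`. Its stroke #ff00ff means cut at S827, F1219. After flipping Y the toolpath is (192.82,241.31) → (166.83,234.89) → (121.42,206.69) → (71.96,172.18) → (33.80,146.82) → (22.30,146.05).

Shape 3 is a rectangle drawn with `<path>`. Its stroke #ff00ff means cut at S827, F1219. After flipping Y the toolpath is (21.78,178.62) → (100.70,178.62) → (100.70,78.83) → (21.78,78.83) → (21.78,178.62), returning to the start.

Shape 4 is a cubic bezier drawn with `<path>`. Its stroke #ff00ff means cut at S827, F1219. After flipping Y the toolpath is (64.92,127.65) → (66.93,109.46) → (79.41,86.18) → (97.08,61.25) → (114.66,38.07) → (126.87,20.09).

Shape 5 is a cubic bezier drawn with `<path>`. Its stroke #ff00ff means cut at S827, F1219. After flipping Y the toolpath is (41.04,71.86) → (38.95,89.41) → (33.93,117.05) → (30.04,148.84) → (31.31,178.83) → (41.78,201.08).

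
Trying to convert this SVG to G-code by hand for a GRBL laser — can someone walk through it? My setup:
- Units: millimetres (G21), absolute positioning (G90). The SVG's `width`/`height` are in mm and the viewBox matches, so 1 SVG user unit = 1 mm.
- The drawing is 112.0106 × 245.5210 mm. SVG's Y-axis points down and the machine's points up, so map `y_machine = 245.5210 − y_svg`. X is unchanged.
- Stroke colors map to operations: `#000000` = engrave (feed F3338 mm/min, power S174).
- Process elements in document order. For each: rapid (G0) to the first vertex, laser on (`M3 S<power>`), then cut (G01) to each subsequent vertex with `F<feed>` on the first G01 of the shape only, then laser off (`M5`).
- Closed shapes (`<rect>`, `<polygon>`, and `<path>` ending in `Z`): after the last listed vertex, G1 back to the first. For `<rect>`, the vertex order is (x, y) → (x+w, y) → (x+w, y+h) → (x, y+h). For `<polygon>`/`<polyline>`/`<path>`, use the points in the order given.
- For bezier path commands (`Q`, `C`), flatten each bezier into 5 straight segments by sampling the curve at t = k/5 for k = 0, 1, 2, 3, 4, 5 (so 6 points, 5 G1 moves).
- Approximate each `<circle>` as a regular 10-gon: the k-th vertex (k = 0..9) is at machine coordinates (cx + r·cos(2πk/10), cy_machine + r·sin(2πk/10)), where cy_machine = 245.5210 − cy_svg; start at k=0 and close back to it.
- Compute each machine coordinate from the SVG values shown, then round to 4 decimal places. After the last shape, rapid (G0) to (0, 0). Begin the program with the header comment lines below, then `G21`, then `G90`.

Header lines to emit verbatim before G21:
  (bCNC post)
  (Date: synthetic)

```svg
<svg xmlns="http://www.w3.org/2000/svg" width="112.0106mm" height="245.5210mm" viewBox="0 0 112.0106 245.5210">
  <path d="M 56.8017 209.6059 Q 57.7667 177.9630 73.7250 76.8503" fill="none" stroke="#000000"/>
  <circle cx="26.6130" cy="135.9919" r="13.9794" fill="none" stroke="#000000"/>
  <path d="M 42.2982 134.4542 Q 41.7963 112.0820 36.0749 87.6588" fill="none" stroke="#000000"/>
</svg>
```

Since the viewBox matches the mm dimensions, user units are millimetres directly. The only transform is the Y-flip y_m = 245.5210 − y_svg.

Shape 1 is a quadratic bezier drawn with `<path>`. Its stroke #000000 means engrave at S174, F3338. After flipping Y the toolpath is (56.8017,35.9151) → (57.7874,51.3511) → (59.9726,72.3446) → (63.3573,98.8957) → (67.9414,131.0044) → (73.7250,168.6707).

Shape 2 is a circle drawn with `<circle>`. Its stroke #000000 means engrave at S174, F3338. After flipping Y the toolpath is (40.5924,109.5291) → (37.9226,117.7460) → (30.9329,122.8243) → (22.2931,122.8243) → (15.3034,117.7460) → (12.6336,109.5291) → (15.3034,101.3122) → (22.2931,96.2339) → (30.9329,96.2339) → (37.9226,101.3122) → (40.5924,109.5291), returning to the start.

Shape 3 is a quadratic bezier drawn with `<path>`. Its stroke #000000 means engrave at S174, F3338. After flipping Y the toolpath is (42.2982,111.0668) → (41.8887,120.0977) → (41.0616,129.2927) → (39.8169,138.6518) → (38.1547,148.1750) → (36.0749,157.8622).

(bCNC post)
(Date: synthetic)
G21
G90
G0 X56.8017 Y35.9151
M3 S174
G01 X57.7874 Y51.3511 F3338
G01 X59.9726 Y72.3446
G01 X63.3573 Y98.8957
G01 X67.9414 Y131.0044
G01 X73.7250 Y168.6707
M5
G0 X40.5924 Y109.5291
M3 S174
G01 X37.9226 Y117.7460 F3338
G01 X30.9329 Y122.8243
G01 X22.2931 Y122.8243
G01 X15.3034 Y117.7460
G01 X12.6336 Y109.5291
G01 X15.3034 Y101.3122
G01 X22.2931 Y96.2339
G01 X30.9329 Y96.2339
G01 X37.9226 Y101.3122
G01 X40.5924 Y109.5291
M5
G0 X42.2982 Y111.0668
M3 S174
G01 X41.8887 Y120.0977 F3338
G01 X41.0616 Y129.2927
G01 X39.8169 Y138.6518
G01 X38.1547 Y148.1750
G01 X36.0749 Y157.8622
M5
G0 X0.0000 Y0.0000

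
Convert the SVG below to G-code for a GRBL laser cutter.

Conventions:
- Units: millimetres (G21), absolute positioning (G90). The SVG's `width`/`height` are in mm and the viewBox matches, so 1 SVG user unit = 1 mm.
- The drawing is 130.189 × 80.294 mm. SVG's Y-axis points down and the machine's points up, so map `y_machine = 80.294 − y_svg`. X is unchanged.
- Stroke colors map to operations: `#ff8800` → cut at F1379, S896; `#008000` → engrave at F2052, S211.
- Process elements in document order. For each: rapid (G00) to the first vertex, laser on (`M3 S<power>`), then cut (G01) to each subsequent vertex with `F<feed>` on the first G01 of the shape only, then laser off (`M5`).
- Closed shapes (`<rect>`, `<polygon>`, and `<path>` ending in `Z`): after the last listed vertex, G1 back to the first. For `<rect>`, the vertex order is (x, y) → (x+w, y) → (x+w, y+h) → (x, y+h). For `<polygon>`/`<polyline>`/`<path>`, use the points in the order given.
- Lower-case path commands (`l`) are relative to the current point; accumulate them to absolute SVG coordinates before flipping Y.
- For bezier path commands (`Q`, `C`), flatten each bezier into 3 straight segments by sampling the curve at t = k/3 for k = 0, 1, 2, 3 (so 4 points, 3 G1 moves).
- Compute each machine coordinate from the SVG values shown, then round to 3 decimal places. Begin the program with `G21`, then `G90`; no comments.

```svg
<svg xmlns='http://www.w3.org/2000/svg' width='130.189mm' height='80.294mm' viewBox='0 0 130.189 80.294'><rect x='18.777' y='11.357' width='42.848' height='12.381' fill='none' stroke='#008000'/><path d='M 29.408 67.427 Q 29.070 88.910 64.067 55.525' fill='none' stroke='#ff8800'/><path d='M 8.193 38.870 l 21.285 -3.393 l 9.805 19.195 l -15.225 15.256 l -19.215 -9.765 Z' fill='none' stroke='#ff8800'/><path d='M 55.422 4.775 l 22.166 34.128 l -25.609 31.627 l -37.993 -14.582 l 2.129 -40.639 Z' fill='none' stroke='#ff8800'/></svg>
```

G21
G90
G00 X18.777 Y68.937
M3 S211
G01 X61.625 Y68.937 F2052
G01 X61.625 Y56.556
G01 X18.777 Y56.556
G01 X18.777 Y68.937
M5
G00 X29.408 Y12.867
M3 S896
G01 X33.109 Y4.641 F1379
G01 X44.662 Y8.609
G01 X64.067 Y24.769
M5
G00 X8.193 Y41.424
M3 S896
G01 X29.478 Y44.817 F1379
G01 X39.283 Y25.622
G01 X24.058 Y10.366
G01 X4.843 Y20.131
G01 X8.193 Y41.424
M5
G00 X55.422 Y75.519
M3 S896
G01 X77.588 Y41.391 F1379
G01 X51.979 Y9.764
G01 X13.986 Y24.346
G01 X16.115 Y64.985
G01 X55.422 Y75.519
M5

viewBox `0 0 130.189 80.294` with mm width/height → 1 unit = 1 mm. Flip: y_m = 80.294 − y_svg.

**Shape 1** — `<rect>` rectangle, stroke `#008000` → engrave (S211, F2052). Machine vertices: (18.777,68.937) → (61.625,68.937) → (61.625,56.556) → (18.777,56.556) → (18.777,68.937). Closed: final G1 returns to the first vertex.

**Shape 2** — `<path>` quadratic bezier, stroke `#ff8800` → cut (S896, F1379). Control points (SVG): P0=(29.408,67.427), P1=(29.070,88.910), P2=(64.067,55.525); sampled at t=k/3. Machine vertices: (29.408,12.867) → (33.109,4.641) → (44.662,8.609) → (64.067,24.769). Open path.

**Shape 3** — `<path>` regular polygon, stroke `#ff8800` → cut (S896, F1379). Machine vertices: (8.193,41.424) → (29.478,44.817) → (39.283,25.622) → (24.058,10.366) → (4.843,20.131) → (8.193,41.424). Closed: final G1 returns to the first vertex.

**Shape 4** — `<path>` regular polygon, stroke `#ff8800` → cut (S896, F1379). Machine vertices: (55.422,75.519) → (77.588,41.391) → (51.979,9.764) → (13.986,24.346) → (16.115,64.985) → (55.422,75.519). Closed: final G1 returns to the first vertex.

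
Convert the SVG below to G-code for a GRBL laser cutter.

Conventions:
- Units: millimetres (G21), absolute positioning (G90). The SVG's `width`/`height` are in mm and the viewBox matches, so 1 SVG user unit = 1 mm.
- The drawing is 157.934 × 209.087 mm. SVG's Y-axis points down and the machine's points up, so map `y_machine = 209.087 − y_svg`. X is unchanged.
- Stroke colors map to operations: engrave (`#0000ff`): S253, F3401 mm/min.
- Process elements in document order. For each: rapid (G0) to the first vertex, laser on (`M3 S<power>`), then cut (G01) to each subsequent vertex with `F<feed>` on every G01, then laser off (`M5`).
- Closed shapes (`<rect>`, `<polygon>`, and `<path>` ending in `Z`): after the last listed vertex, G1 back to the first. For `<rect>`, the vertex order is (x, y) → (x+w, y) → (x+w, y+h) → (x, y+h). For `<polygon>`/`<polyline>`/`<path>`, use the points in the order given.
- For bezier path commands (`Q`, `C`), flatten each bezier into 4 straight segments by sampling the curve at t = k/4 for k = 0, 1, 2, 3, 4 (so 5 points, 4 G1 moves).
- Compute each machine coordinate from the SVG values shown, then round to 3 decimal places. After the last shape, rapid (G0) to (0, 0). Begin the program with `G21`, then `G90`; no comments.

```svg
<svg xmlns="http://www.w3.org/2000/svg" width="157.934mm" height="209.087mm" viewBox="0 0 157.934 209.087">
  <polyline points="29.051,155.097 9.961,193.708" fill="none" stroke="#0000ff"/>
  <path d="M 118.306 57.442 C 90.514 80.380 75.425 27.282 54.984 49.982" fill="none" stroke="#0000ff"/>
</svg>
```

1 u = 1 mm; y_m = 209.087 − y.

[1] `<polyline>` line segment, #0000ff→engrave S253 F3401: (29.051,53.990) → (9.961,15.379)

[2] `<path>` cubic bezier, #0000ff→engrave S253 F3401: (118.306,151.645) → (99.562,146.326) → (83.888,155.286) → (69.593,164.290) → (54.984,159.105)

G21
G90
G0 X29.051 Y53.990
M3 S253
G01 X9.961 Y15.379 F3401
M5
G0 X118.306 Y151.645
M3 S253
G01 X99.562 Y146.326 F3401
G01 X83.888 Y155.286 F3401
G01 X69.593 Y164.290 F3401
G01 X54.984 Y159.105 F3401
M5
G0 X0.000 Y0.000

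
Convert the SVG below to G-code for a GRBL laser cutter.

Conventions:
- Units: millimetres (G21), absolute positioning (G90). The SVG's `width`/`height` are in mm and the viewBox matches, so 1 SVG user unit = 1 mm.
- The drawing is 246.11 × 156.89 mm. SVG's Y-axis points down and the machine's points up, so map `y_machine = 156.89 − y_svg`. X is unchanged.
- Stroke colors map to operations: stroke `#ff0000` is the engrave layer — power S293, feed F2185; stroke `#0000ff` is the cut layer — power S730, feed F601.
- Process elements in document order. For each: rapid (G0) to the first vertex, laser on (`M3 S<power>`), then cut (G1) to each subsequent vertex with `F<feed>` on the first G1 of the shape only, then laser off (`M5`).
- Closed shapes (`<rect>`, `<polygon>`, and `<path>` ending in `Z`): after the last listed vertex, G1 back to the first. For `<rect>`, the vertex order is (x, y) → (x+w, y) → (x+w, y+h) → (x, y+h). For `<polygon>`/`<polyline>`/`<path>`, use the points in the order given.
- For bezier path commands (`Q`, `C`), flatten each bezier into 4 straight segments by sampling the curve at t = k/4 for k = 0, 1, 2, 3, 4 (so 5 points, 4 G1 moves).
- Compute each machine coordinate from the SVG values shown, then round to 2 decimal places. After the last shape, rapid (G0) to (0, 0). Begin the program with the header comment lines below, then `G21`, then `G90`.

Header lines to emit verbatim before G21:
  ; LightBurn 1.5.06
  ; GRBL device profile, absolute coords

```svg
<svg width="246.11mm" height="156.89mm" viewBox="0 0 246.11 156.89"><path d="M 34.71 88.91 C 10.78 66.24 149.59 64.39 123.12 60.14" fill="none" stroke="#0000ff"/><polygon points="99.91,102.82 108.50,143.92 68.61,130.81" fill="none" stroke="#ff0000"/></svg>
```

viewBox `0 0 246.11 156.89` with mm width/height → 1 unit = 1 mm. Flip: y_m = 156.89 − y_svg.

**Shape 1** — `<path>` cubic bezier, stroke `#0000ff` → cut (S730, F601). Control points (SVG): P0=(34.71,88.91), P1=(10.78,66.24), P2=(149.59,64.39), P3=(123.12,60.14); sampled at t=k/4. Machine vertices: (34.71,67.98) → (42.15,81.44) → (79.87,89.27) → (117.11,93.65) → (123.12,96.75). Open path.

**Shape 2** — `<polygon>` regular polygon, stroke `#ff0000` → engrave (S293, F2185). Machine vertices: (99.91,54.07) → (108.50,12.97) → (68.61,26.08) → (99.91,54.07). Closed: final G1 returns to the first vertex.

; LightBurn 1.5.06
; GRBL device profile, absolute coords
G21
G90
G0 X34.71 Y67.98
M3 S730
G1 X42.15 Y81.44 F601
G1 X79.87 Y89.27
G1 X117.11 Y93.65
G1 X123.12 Y96.75
M5
G0 X99.91 Y54.07
M3 S293
G1 X108.50 Y12.97 F2185
G1 X68.61 Y26.08
G1 X99.91 Y54.07
M5
G0 X0.00 Y0.00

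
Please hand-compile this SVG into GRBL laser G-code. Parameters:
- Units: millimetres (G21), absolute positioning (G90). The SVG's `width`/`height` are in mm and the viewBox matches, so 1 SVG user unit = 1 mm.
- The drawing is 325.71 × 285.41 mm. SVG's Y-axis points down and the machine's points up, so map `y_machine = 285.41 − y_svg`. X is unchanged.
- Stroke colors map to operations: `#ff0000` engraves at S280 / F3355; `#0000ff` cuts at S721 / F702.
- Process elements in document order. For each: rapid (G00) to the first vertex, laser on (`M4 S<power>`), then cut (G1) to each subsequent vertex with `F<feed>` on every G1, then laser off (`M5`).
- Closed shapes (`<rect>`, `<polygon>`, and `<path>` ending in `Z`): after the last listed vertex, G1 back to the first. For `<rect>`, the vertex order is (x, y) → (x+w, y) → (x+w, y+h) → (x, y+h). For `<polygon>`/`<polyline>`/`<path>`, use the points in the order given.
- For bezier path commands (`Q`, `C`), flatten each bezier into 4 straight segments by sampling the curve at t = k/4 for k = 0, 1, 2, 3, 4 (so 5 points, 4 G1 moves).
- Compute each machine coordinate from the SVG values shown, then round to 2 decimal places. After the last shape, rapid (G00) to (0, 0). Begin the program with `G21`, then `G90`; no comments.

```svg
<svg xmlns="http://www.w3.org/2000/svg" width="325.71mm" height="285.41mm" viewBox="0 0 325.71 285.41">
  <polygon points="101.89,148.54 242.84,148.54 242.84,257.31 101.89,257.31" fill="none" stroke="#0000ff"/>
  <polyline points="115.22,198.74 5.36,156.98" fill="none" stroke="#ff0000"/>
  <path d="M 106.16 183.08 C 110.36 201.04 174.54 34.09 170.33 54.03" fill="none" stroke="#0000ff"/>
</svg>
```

viewBox `0 0 325.71 285.41` with mm width/height → 1 unit = 1 mm. Flip: y_m = 285.41 − y_svg.

**Shape 1** — `<polygon>` rectangle, stroke `#0000ff` → cut (S721, F702). Machine vertices: (101.89,136.87) → (242.84,136.87) → (242.84,28.10) → (101.89,28.10) → (101.89,136.87). Closed: final G1 returns to the first vertex.

**Shape 2** — `<polyline>` line segment, stroke `#ff0000` → engrave (S280, F3355). Machine vertices: (115.22,86.67) → (5.36,128.43). Open path.

**Shape 3** — `<path>` cubic bezier, stroke `#0000ff` → cut (S721, F702). Control points (SVG): P0=(106.16,183.08), P1=(110.36,201.04), P2=(174.54,34.09), P3=(170.33,54.03); sampled at t=k/4. Machine vertices: (106.16,102.33) → (118.55,117.72) → (141.40,167.60) → (162.67,217.10) → (170.33,231.38). Open path.

G21
G90
G00 X101.89 Y136.87
M4 S721
G1 X242.84 Y136.87 F702
G1 X242.84 Y28.10 F702
G1 X101.89 Y28.10 F702
G1 X101.89 Y136.87 F702
M5
G00 X115.22 Y86.67
M4 S280
G1 X5.36 Y128.43 F3355
M5
G00 X106.16 Y102.33
M4 S721
G1 X118.55 Y117.72 F702
G1 X141.40 Y167.60 F702
G1 X162.67 Y217.10 F702
G1 X170.33 Y231.38 F702
M5
G00 X0.00 Y0.00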